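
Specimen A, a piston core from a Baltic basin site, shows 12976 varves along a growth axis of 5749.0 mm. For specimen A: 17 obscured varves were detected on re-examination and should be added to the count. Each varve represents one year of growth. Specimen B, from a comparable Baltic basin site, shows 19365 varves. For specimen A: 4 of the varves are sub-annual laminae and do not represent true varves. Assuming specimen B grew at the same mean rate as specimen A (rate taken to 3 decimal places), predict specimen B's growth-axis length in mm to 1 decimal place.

8578.7 mm

Specimen A: after corrections the count is 12976 − 4 + 17 = 12989 varves.
A: Extension rate ≈ 5749.0 / 12989 = 0.443 mm/year.
B's length ≈ 0.443 × 19365 = 8578.7 mm.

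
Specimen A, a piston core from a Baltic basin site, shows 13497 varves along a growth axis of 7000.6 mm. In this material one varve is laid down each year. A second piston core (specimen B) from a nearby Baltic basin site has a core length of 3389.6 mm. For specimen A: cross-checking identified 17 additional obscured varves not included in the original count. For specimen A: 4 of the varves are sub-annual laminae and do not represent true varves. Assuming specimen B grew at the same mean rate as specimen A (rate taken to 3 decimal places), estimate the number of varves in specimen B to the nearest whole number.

6544 varves

Specimen A: after corrections the count is 13497 − 4 + 17 = 13510 varves.
A: Extension rate ≈ 7000.6 / 13510 = 0.518 mm/year.
B spans 3389.6 / 0.518 = 6543.63 years ≈ 6544 varves.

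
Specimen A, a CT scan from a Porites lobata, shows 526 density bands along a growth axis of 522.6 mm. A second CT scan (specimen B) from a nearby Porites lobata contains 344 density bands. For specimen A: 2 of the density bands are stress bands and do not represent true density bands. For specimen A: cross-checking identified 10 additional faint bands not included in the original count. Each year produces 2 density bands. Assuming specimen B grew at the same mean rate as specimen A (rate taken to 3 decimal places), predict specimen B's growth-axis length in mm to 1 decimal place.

336.6 mm

Specimen A: adjusted count: 526 − 2 + 10 = 534 density bands.
Specimen A: 534 density bands at 2 per year is 534 / 2 = 267 years.
A: Mean rate = 522.6 mm / 267 years ≈ 1.957 mm/yr.
Specimen B: with 2 density bands per year, 344 / 2 = 172 years. For B, 1.957 mm/year × 172 years = 336.6 mm.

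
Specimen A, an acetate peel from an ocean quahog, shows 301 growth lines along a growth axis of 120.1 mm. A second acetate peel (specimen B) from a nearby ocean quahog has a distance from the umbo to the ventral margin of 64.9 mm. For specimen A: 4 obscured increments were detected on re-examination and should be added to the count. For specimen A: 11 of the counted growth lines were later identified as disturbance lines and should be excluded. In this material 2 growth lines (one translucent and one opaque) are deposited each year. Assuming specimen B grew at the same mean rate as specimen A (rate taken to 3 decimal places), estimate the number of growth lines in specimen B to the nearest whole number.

159 growth lines

Specimen A: correcting the raw count gives 301 − 11 + 4 = 294 true growth lines.
Specimen A: 294 growth lines at 2 per year is 294 / 2 = 147 years.
A: Mean rate = 120.1 mm / 147 years ≈ 0.817 mm/year.
B spans 64.9 / 0.817 = 79.44 years; at 2 growth lines per year that is 79.44 × 2 ≈ 159 growth lines.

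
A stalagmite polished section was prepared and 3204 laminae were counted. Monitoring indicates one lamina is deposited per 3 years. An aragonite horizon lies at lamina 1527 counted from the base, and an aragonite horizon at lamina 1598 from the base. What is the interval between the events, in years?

1598 − 1527 = 71 laminae lie between the two events.
71 laminae at 3 years each span 71 × 3 = 213 years.

213 yr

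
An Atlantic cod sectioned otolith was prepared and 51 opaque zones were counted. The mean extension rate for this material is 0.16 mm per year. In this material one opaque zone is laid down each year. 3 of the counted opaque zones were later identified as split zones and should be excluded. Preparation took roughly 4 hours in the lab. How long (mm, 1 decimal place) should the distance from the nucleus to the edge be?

True opaque zone count = 51 − 3 = 48.
48 years at 0.16 mm/year gives 0.16 × 48 = 7.7 mm.

7.7 mm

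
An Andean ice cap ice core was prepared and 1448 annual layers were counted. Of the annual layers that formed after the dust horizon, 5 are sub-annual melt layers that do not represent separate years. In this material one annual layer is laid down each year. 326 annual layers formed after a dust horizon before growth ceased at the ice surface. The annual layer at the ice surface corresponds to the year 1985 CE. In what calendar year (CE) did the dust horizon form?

There are 326 annual layers younger than the dust horizon.
326 − 5 false = 321 true annual layers after the dust horizon.
1985 − 321 = 1664 CE.

1664 CE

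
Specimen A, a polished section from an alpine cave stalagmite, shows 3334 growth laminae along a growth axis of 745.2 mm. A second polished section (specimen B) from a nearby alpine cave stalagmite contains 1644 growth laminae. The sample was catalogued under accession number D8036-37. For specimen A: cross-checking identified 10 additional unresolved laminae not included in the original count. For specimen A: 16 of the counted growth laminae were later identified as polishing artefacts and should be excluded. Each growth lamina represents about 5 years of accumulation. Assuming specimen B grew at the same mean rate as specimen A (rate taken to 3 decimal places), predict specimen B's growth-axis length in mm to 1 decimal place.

369.9 mm

Specimen A: correcting the raw count gives 3334 − 16 + 10 = 3328 true growth laminae.
Specimen A: 3328 growth laminae at 5 years each span 3328 × 5 = 16640 years.
A: Extension rate ≈ 745.2 / 16640 = 0.045 mm per year.
Specimen B: multiplying by 5 years per growth lamina: 1644 × 5 = 8220 years. For B, 0.045 mm/year × 8220 years = 369.9 mm.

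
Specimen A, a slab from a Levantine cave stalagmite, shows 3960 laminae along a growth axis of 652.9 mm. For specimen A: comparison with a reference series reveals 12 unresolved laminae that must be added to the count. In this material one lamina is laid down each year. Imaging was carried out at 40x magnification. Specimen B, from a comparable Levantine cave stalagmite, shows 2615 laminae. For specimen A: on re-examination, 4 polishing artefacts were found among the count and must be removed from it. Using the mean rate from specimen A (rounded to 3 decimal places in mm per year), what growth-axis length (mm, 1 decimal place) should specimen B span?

Specimen A: true lamina count = 3960 − 4 + 12 = 3968.
A: Mean rate = 652.9 mm / 3968 years ≈ 0.165 mm/yr.
B's length ≈ 0.165 × 2615 = 431.5 mm.

431.5 mm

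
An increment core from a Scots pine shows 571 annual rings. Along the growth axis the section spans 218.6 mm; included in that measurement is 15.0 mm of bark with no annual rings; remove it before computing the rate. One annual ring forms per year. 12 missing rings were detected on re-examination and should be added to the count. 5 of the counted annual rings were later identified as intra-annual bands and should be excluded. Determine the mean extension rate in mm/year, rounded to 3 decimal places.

0.352 mm/year

After corrections the count is 571 − 5 + 12 = 578 annual rings.
Removing the 15.0 mm offcut leaves 218.6 − 15.0 = 203.6 mm.
203.6 mm over 578 years gives 203.6 / 578 ≈ 0.352 mm/year.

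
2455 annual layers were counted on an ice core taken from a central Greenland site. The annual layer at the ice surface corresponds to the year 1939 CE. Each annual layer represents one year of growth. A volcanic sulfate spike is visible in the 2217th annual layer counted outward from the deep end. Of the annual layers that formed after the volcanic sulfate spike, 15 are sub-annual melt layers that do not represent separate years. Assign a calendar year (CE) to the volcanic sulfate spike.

1716 CE

2455 − 2217 = 238 annual layers lie beyond the volcanic sulfate spike toward the ice surface.
Removing the 15 false annual layers leaves 238 − 15 = 223 true annual layers beyond the volcanic sulfate spike.
Counting back 223 years from 1939 CE places the volcanic sulfate spike in 1939 − 223 = 1716 CE.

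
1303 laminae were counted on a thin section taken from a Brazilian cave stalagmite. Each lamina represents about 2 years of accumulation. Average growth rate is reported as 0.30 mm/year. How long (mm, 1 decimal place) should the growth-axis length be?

1303 laminae at 2 years each span 1303 × 2 = 2606 years.
Length ≈ 0.30 × 2606 = 781.8 mm.

781.8 mm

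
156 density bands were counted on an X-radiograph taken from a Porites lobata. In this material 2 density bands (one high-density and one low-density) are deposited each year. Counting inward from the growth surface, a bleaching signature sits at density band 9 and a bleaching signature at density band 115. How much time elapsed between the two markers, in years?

53 yr

The two markers are separated by 115 − 9 = 106 density bands.
With 2 density bands per year, 106 / 2 = 53 years.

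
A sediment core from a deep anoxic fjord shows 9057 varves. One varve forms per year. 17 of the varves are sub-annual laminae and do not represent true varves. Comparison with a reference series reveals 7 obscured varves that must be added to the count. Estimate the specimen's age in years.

9047 yr

Correcting the raw count gives 9057 − 17 + 7 = 9047 true varves.
At one varve per year, that is 9047 years.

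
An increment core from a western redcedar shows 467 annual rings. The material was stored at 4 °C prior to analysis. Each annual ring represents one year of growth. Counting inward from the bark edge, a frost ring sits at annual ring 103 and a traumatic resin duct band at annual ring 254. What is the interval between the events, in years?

254 − 103 = 151 annual rings lie between the two events.
That is 151 years at one annual ring per year.

151 years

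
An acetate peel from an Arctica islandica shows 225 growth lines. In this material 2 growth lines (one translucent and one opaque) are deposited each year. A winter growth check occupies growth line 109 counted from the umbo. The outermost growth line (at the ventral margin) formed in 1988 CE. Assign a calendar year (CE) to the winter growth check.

225 − 109 = 116 growth lines lie beyond the winter growth check toward the ventral margin.
Dividing by 2 growth lines per year: 116 / 2 = 58 years.
The growth line at the ventral margin is 1988 CE, so the winter growth check dates to 1988 − 58 = 1930 CE.

1930 CE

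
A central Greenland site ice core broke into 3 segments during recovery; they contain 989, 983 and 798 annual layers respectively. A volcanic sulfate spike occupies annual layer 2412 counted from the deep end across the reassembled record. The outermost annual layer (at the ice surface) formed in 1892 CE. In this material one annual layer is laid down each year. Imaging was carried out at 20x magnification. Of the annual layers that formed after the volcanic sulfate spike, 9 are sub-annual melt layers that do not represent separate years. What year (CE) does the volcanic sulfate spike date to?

Total annual layers = 989 + 983 + 798 = 2770.
Between annual layer 2412 and the ice surface there are 2770 − 2412 = 358 annual layers.
Removing the 9 false annual layers leaves 358 − 9 = 349 true annual layers beyond the volcanic sulfate spike.
1892 − 349 = 1543 CE.

1543 CE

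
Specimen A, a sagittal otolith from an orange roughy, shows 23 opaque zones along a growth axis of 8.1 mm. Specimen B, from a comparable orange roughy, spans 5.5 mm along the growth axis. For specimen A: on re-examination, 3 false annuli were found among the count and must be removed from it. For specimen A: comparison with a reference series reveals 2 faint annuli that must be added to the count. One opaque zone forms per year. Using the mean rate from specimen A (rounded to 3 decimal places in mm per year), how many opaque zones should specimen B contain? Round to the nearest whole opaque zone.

Specimen A: correcting the raw count gives 23 − 3 + 2 = 22 true opaque zones.
A: 8.1 mm over 22 years gives 8.1 / 22 ≈ 0.368 mm per year.
B spans 5.5 / 0.368 = 14.95 years ≈ 15 opaque zones.

15 opaque zones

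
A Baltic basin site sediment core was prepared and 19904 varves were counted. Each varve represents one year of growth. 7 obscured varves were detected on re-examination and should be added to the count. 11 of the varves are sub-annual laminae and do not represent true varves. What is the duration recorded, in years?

19900 years

Correcting the raw count gives 19904 − 11 + 7 = 19900 true varves.
One varve per year makes the duration 19900 years.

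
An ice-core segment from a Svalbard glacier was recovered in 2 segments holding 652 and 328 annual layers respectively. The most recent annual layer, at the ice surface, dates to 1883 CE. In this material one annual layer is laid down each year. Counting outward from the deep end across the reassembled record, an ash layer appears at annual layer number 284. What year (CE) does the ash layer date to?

1187 CE

Total annual layers = 652 + 328 = 980.
Between annual layer 284 and the ice surface there are 980 − 284 = 696 annual layers.
Counting back 696 years from 1883 CE places the ash layer in 1883 − 696 = 1187 CE.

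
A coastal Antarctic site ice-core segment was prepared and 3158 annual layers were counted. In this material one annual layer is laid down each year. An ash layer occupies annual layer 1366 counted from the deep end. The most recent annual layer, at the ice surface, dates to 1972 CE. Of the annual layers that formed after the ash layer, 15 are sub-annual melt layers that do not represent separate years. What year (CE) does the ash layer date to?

195 CE

3158 − 1366 = 1792 annual layers lie beyond the ash layer toward the ice surface.
Excluding 15 false annual layers: 1792 − 15 = 1777.
1972 − 1777 = 195 CE.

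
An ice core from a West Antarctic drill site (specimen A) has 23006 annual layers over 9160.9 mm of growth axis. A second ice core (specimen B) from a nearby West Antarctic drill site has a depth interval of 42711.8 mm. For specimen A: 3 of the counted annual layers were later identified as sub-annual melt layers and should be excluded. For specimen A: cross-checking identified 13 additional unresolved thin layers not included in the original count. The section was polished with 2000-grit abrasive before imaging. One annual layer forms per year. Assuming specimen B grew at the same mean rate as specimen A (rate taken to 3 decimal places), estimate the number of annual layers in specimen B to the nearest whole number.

107316 annual layers

Specimen A: adjusted count: 23006 − 3 + 13 = 23016 annual layers.
A: Mean rate = 9160.9 mm / 23016 years ≈ 0.398 mm per year.
B spans 42711.8 / 0.398 = 107316.08 years ≈ 107316 annual layers.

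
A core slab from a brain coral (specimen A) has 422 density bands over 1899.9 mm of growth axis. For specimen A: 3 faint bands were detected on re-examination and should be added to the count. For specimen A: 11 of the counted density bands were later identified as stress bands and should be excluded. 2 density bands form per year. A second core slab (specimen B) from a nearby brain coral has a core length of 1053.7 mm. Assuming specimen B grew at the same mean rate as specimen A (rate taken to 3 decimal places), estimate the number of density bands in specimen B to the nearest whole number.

230 density bands

Specimen A: after corrections the count is 422 − 11 + 3 = 414 density bands.
Specimen A: with 2 density bands per year, 414 / 2 = 207 years.
A: 1899.9 mm over 207 years gives 1899.9 / 207 ≈ 9.178 mm/year.
Specimen B: 1053.7 mm / 9.178 mm per year = 114.81 years; at 2 density bands per year that is 114.81 × 2 ≈ 230 density bands.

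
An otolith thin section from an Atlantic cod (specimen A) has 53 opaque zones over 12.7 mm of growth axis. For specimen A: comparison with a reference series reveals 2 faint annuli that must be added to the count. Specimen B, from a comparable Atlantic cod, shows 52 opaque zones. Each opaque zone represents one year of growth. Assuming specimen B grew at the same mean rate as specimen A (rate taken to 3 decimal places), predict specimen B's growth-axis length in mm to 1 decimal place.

Specimen A: after corrections the count is 53 + 2 = 55 opaque zones.
A: Extension rate ≈ 12.7 / 55 = 0.231 mm/yr.
B's length ≈ 0.231 × 52 = 12.0 mm.

12.0 mm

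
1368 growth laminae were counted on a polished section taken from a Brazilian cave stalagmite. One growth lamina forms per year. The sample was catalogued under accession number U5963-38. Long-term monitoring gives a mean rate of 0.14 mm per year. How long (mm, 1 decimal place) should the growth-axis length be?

1368 years of growth are recorded.
1368 years at 0.14 mm/year gives 0.14 × 1368 = 191.5 mm.

191.5 mm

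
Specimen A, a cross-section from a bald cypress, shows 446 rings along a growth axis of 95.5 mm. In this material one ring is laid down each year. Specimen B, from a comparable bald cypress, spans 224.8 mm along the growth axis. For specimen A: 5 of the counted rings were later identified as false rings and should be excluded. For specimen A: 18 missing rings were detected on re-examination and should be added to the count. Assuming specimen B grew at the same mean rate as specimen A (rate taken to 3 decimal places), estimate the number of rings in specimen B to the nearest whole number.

1081 rings

Specimen A: after corrections the count is 446 − 5 + 18 = 459 rings.
A: 95.5 mm over 459 years gives 95.5 / 459 ≈ 0.208 mm/yr.
Specimen B: 224.8 mm / 0.208 mm per year = 1080.77 years ≈ 1081 rings.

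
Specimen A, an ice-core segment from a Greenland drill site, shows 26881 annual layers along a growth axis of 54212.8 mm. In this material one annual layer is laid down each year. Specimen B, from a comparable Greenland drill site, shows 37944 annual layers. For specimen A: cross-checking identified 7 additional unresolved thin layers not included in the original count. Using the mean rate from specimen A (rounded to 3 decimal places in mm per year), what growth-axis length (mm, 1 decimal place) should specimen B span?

76495.1 mm

Specimen A: adjusted count: 26881 + 7 = 26888 annual layers.
A: Mean rate = 54212.8 mm / 26888 years ≈ 2.016 mm/year.
For B, 2.016 mm/year × 37944 years = 76495.1 mm.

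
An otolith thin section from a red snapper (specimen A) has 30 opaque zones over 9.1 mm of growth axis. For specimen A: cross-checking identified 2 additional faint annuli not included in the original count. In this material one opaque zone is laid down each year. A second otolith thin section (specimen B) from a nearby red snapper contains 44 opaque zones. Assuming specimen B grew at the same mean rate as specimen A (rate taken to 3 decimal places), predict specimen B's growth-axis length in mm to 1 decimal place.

Specimen A: adjusted count: 30 + 2 = 32 opaque zones.
A: Extension rate ≈ 9.1 / 32 = 0.284 mm per year.
For B, 0.284 mm/year × 44 years = 12.5 mm.

12.5 mm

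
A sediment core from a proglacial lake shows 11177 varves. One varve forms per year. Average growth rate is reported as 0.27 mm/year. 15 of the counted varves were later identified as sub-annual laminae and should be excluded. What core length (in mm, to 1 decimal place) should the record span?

3013.7 mm

Correcting the raw count gives 11177 − 15 = 11162 true varves.
Length ≈ 0.27 × 11162 = 3013.7 mm.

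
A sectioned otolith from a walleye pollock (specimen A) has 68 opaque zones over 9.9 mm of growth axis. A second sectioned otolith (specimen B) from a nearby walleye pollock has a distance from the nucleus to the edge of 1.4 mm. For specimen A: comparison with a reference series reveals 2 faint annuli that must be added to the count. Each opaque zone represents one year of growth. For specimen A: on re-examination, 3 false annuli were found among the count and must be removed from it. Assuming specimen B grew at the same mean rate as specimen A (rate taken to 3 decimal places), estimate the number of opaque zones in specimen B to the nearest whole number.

9 opaque zones

Specimen A: correcting the raw count gives 68 − 3 + 2 = 67 true opaque zones.
A: 9.9 mm over 67 years gives 9.9 / 67 ≈ 0.148 mm per year.
Specimen B: 1.4 mm / 0.148 mm per year = 9.46 years ≈ 9 opaque zones.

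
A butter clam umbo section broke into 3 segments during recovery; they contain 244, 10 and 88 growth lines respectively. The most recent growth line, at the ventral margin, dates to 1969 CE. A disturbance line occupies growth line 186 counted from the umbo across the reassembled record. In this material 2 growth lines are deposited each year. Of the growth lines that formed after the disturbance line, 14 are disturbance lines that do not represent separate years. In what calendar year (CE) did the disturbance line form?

Total growth lines = 244 + 10 + 88 = 342.
Between growth line 186 and the ventral margin there are 342 − 186 = 156 growth lines.
Removing the 14 false growth lines leaves 156 − 14 = 142 true growth lines beyond the disturbance line.
142 growth lines at 2 per year is 142 / 2 = 71 years.
1969 − 71 = 1898 CE.

1898 CE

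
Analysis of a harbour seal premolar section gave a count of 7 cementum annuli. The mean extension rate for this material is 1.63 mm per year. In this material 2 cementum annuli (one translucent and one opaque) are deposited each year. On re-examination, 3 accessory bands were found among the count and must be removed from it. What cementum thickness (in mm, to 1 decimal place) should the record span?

3.3 mm

Correcting the raw count gives 7 − 3 = 4 true cementum annuli.
4 cementum annuli at 2 per year is 4 / 2 = 2 years.
Predicted length = 1.63 mm/year × 2 years = 3.3 mm.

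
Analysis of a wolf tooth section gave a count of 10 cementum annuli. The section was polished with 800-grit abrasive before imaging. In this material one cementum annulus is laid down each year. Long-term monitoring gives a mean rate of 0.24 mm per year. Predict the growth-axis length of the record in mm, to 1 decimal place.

10 years of growth are recorded.
10 years at 0.24 mm/year gives 0.24 × 10 = 2.4 mm.

2.4 mm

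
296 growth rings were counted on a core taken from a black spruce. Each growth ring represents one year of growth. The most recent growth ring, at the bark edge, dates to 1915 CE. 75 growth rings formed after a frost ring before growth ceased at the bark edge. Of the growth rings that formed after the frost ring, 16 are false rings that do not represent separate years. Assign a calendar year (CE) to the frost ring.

1856 CE

There are 75 growth rings younger than the frost ring.
75 − 16 false = 59 true growth rings after the frost ring.
Counting back 59 years from 1915 CE places the frost ring in 1915 − 59 = 1856 CE.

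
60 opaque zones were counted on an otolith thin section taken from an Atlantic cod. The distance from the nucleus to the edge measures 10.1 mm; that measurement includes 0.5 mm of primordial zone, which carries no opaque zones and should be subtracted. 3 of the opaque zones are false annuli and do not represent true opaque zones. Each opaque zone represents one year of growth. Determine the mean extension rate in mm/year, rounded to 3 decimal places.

Correcting the raw count gives 60 − 3 = 57 true opaque zones.
Net length = 10.1 − 0.5 = 9.6 mm.
9.6 mm over 57 years gives 9.6 / 57 ≈ 0.168 mm/year.

0.168 mm/year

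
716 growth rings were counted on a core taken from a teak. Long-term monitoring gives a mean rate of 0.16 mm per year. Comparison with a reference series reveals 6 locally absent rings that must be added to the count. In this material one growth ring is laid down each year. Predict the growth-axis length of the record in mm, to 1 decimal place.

Correcting the raw count gives 716 + 6 = 722 true growth rings.
Predicted length = 0.16 mm/year × 722 years = 115.5 mm.

115.5 mm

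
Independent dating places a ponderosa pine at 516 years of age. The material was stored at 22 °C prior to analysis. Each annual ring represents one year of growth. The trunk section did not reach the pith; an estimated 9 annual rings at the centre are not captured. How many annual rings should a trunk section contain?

At one annual ring per year, 516 years correspond to 516 annual rings.
Subtracting the 9 annual rings not captured gives 516 − 9 = 507 annual rings in the record.

507 annual rings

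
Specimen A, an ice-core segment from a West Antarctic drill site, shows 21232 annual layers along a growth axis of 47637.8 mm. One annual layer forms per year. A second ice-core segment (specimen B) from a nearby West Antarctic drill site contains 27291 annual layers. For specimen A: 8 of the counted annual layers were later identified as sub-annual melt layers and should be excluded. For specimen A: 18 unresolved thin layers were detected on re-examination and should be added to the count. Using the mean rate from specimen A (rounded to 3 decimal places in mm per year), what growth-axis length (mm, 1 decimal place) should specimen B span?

Specimen A: adjusted count: 21232 − 8 + 18 = 21242 annual layers.
A: Extension rate ≈ 47637.8 / 21242 = 2.243 mm/yr.
B's length ≈ 2.243 × 27291 = 61213.7 mm.

61213.7 mm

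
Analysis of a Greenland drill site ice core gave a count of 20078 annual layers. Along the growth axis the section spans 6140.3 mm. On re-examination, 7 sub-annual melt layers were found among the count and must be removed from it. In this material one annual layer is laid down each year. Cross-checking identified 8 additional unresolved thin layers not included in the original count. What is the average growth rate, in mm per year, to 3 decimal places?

Correcting the raw count gives 20078 − 7 + 8 = 20079 true annual layers.
Mean rate = 6140.3 mm / 20079 years ≈ 0.306 mm per year.

0.306 mm per year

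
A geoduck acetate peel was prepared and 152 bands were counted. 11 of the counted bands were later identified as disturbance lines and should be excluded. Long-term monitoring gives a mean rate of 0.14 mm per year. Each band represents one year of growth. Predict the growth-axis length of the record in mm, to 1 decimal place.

After corrections the count is 152 − 11 = 141 bands.
141 years at 0.14 mm/year gives 0.14 × 141 = 19.7 mm.

19.7 mm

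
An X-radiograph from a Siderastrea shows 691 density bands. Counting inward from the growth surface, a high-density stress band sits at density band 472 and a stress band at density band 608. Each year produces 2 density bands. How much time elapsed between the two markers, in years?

608 − 472 = 136 density bands lie between the two events.
Dividing by 2 density bands per year: 136 / 2 = 68 years.

68 years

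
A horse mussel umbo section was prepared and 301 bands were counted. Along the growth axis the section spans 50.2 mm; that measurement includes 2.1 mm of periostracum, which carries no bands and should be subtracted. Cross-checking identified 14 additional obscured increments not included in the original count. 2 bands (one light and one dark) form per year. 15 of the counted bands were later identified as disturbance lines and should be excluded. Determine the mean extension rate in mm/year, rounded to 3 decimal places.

0.321 mm/year

Adjusted count: 301 − 15 + 14 = 300 bands.
300 bands at 2 per year is 300 / 2 = 150 years.
The growth record spans 50.2 − 2.1 = 48.1 mm.
Mean rate = 48.1 mm / 150 years ≈ 0.321 mm/year.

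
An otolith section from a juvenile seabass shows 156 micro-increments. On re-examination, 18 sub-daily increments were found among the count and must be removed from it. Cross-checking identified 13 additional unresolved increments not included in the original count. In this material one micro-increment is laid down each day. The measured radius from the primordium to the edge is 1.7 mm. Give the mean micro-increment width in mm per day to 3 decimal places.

Correcting the raw count gives 156 − 18 + 13 = 151 true micro-increments.
1.7 mm over 151 days gives 1.7 / 151 ≈ 0.011 mm per day.

0.011 mm per day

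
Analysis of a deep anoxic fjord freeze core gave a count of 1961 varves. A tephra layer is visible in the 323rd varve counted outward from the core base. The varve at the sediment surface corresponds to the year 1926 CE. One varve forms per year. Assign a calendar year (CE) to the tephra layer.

1961 − 323 = 1638 varves lie beyond the tephra layer toward the sediment surface.
The varve at the sediment surface is 1926 CE, so the tephra layer dates to 1926 − 1638 = 288 CE.

288 CE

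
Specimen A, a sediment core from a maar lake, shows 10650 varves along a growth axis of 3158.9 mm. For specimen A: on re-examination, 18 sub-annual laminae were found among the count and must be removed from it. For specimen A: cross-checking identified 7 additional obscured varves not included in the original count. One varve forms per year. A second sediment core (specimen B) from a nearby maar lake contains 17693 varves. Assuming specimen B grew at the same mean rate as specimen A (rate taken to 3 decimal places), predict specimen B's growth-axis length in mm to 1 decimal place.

Specimen A: adjusted count: 10650 − 18 + 7 = 10639 varves.
A: Extension rate ≈ 3158.9 / 10639 = 0.297 mm per year.
B's length ≈ 0.297 × 17693 = 5254.8 mm.

5254.8 mm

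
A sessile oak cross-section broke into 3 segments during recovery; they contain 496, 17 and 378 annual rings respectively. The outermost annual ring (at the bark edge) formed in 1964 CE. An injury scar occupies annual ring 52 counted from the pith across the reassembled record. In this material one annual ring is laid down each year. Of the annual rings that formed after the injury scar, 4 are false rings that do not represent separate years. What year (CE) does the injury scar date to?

Total annual rings = 496 + 17 + 378 = 891.
The injury scar sits at annual ring 52 from the pith, so 891 − 52 = 839 annual rings formed after it.
839 − 4 false = 835 true annual rings after the injury scar.
The annual ring at the bark edge is 1964 CE, so the injury scar dates to 1964 − 835 = 1129 CE.

1129 CE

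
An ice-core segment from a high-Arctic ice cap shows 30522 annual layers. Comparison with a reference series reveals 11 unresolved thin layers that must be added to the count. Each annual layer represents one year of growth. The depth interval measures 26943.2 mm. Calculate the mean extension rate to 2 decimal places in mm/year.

0.88 mm/year

True annual layer count = 30522 + 11 = 30533.
26943.2 mm over 30533 years gives 26943.2 / 30533 ≈ 0.88 mm/year.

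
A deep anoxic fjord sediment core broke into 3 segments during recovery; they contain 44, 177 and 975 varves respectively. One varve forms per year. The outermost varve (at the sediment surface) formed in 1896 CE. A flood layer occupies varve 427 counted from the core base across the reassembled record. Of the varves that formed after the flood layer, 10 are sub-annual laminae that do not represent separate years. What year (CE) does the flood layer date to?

Total varves = 44 + 177 + 975 = 1196.
The flood layer sits at varve 427 from the core base, so 1196 − 427 = 769 varves formed after it.
Excluding 10 false varves: 769 − 10 = 759.
1896 − 759 = 1137 CE.

1137 CE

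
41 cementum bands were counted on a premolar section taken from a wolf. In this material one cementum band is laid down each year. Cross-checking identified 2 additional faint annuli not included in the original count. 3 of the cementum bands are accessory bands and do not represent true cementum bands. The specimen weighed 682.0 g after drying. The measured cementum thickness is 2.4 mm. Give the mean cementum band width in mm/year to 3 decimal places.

Correcting the raw count gives 41 − 3 + 2 = 40 true cementum bands.
Mean rate = 2.4 mm / 40 years ≈ 0.060 mm/year.

0.060 mm/year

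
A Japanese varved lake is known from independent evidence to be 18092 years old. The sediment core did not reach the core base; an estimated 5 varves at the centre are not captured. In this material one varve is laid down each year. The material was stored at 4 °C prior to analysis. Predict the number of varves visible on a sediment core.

At one varve per year, 18092 years correspond to 18092 varves.
Subtracting the 5 varves not captured gives 18092 − 5 = 18087 varves in the record.

18087 varves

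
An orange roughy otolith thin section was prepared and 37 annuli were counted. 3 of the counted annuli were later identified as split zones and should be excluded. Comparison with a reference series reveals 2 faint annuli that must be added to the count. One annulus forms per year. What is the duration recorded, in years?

After corrections the count is 37 − 3 + 2 = 36 annuli.
One annulus per year makes the duration 36 years.

36 years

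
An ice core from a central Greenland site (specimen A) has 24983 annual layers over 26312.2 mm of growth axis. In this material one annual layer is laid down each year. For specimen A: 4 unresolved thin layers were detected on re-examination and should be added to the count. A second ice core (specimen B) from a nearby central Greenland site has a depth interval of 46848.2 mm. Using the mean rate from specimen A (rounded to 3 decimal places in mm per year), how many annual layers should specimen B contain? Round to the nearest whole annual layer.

Specimen A: after corrections the count is 24983 + 4 = 24987 annual layers.
A: Extension rate ≈ 26312.2 / 24987 = 1.053 mm/year.
Specimen B: 46848.2 mm / 1.053 mm per year = 44490.22 years ≈ 44490 annual layers.

44490 annual layers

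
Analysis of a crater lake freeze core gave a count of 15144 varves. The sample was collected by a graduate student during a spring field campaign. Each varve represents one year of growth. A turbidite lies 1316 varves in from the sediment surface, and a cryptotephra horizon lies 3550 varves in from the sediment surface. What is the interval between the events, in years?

Separation: 3550 − 1316 = 2234 varves.
That is 2234 years at one varve per year.

2234 years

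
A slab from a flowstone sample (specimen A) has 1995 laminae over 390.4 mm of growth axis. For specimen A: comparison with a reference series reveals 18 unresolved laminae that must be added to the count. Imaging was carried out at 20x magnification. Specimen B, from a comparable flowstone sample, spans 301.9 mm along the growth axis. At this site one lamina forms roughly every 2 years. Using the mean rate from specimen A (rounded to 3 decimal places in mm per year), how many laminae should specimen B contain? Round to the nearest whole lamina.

1556 laminae

Specimen A: correcting the raw count gives 1995 + 18 = 2013 true laminae.
Specimen A: at 2 years per lamina, 2013 × 2 = 4026 years.
A: Extension rate ≈ 390.4 / 4026 = 0.097 mm per year.
Specimen B: 301.9 mm / 0.097 mm per year = 3112.37 years; at 2 years per lamina that is 3112.37 / 2 ≈ 1556 laminae.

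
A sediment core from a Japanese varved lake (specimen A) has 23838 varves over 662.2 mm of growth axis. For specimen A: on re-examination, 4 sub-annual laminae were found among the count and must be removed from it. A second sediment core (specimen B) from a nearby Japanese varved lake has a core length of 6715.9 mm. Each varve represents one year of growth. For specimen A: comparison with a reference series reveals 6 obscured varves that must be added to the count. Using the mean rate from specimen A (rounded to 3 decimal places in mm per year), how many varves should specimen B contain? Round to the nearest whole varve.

239854 varves

Specimen A: true varve count = 23838 − 4 + 6 = 23840.
A: Extension rate ≈ 662.2 / 23840 = 0.028 mm/year.
Specimen B: 6715.9 mm / 0.028 mm per year = 239853.57 years ≈ 239854 varves.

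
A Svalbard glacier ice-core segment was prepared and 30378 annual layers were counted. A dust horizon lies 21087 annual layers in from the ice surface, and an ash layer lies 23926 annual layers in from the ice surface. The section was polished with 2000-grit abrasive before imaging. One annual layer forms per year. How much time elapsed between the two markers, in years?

23926 − 21087 = 2839 annual layers lie between the two events.
One annual layer per year makes the interval 2839 years.

2839 yr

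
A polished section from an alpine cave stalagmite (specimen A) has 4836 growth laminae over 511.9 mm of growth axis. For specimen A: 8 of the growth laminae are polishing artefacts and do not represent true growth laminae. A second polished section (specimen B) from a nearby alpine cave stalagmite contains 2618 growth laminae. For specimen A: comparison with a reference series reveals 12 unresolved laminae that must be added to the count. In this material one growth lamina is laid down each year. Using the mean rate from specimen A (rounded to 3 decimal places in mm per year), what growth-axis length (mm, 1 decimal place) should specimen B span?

Specimen A: true growth lamina count = 4836 − 8 + 12 = 4840.
A: Extension rate ≈ 511.9 / 4840 = 0.106 mm/year.
B's length ≈ 0.106 × 2618 = 277.5 mm.

277.5 mm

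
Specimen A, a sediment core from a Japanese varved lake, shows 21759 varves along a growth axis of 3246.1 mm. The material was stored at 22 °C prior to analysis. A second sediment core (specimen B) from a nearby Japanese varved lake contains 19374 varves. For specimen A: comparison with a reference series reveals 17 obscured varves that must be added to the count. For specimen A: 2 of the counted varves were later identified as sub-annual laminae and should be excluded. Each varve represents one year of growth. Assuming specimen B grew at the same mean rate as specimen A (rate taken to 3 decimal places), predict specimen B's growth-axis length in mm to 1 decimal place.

Specimen A: correcting the raw count gives 21759 − 2 + 17 = 21774 true varves.
A: 3246.1 mm over 21774 years gives 3246.1 / 21774 ≈ 0.149 mm per year.
Length of B = 0.149 × 19374 = 2886.7 mm.

2886.7 mm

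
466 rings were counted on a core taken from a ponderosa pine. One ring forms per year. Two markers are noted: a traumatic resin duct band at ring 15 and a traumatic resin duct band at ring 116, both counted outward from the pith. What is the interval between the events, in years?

116 − 15 = 101 rings lie between the two events.
One ring per year makes the interval 101 years.

101 years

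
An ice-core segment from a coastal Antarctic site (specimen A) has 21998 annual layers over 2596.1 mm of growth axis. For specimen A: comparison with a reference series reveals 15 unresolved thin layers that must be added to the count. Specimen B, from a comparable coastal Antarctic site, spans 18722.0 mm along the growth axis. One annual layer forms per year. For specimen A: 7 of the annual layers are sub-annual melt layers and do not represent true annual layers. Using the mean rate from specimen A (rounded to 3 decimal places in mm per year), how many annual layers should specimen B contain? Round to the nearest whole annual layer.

158661 annual layers

Specimen A: true annual layer count = 21998 − 7 + 15 = 22006.
A: 2596.1 mm over 22006 years gives 2596.1 / 22006 ≈ 0.118 mm per year.
Specimen B: 18722.0 mm / 0.118 mm per year = 158661.02 years ≈ 158661 annual layers.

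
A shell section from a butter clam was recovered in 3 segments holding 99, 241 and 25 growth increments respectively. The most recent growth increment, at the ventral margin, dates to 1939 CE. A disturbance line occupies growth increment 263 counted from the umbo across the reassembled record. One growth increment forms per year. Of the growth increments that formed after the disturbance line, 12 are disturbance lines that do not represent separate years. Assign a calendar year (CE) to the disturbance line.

1849 CE

Total growth increments = 99 + 241 + 25 = 365.
365 − 263 = 102 growth increments lie beyond the disturbance line toward the ventral margin.
Removing the 12 false growth increments leaves 102 − 12 = 90 true growth increments beyond the disturbance line.
The growth increment at the ventral margin is 1939 CE, so the disturbance line dates to 1939 − 90 = 1849 CE.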